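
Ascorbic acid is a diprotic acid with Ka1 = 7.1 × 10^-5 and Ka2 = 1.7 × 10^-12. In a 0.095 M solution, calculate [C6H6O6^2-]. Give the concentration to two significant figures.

1.7 × 10^-12 M

First ionization gives [H+] ≈ [HC6H6O6-] = 2.60 × 10^-3 M.
Second step: Ka2 = [H+][C6H6O6^2-]/[HC6H6O6-] ≈ [C6H6O6^2-] (since [H+] ≈ [HC6H6O6-]).
So [C6H6O6^2-] ≈ Ka2.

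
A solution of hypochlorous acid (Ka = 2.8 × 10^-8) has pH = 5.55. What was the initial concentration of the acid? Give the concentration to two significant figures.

C₀ = 2.9 × 10^-4 M

[H+] = 10^(-5.55) = 2.82 × 10^-6 M = x
Ka = x²/(C₀ − x) ⇒ C₀ = x + x²/Ka
C₀ = 2.82 × 10^-6 + (2.82 × 10^-6)²/(2.8 × 10^-8) = 2.87 × 10^-4 M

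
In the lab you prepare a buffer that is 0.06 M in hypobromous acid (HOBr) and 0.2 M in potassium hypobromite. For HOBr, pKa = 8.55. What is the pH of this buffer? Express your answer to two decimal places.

pH = 9.07

Using pH = pKa + log([base]/[acid]) with [base]/[acid] = 0.2/0.06:
pH = 8.55 + (+0.523) = 9.07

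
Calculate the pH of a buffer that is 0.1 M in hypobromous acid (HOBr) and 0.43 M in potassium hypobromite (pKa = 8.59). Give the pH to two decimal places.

Using pH = pKa + log([base]/[acid]) with [base]/[acid] = 0.43/0.1:
pH = 8.59 + (+0.633) = 9.22

pH = 9.22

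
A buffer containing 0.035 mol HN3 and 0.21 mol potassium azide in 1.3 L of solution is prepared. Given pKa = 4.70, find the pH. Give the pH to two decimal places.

pH = 5.48

pH = pKa + log([A⁻]/[HA]) = 4.70 + log(0.21/0.035)
pH = 4.70 + (+0.778) = 5.48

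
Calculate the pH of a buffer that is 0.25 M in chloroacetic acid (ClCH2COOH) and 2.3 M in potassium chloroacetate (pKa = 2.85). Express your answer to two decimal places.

pH = 3.81

Using pH = pKa + log([base]/[acid]) with [base]/[acid] = 2.3/0.25:
pH = 2.85 + (+0.964) = 3.81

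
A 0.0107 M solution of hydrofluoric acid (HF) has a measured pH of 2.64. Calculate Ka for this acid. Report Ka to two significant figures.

Ka = 6.2 × 10^-4

[H+] = 10^(-2.64) = 2.29 × 10^-3 M
At equilibrium [HA] = 0.0107 − 2.29 × 10^-3 = 8.41 × 10^-3 M
Ka = [H+][A-]/[HA] = (2.29 × 10^-3)² / 8.41 × 10^-3 = 6.2 × 10^-4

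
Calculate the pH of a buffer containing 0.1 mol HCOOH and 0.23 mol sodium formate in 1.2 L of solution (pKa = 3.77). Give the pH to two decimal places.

pH = pKa + log([A⁻]/[HA]) = 3.77 + log(0.23/0.1)
pH = 3.77 + (+0.362) = 4.13

pH = 4.13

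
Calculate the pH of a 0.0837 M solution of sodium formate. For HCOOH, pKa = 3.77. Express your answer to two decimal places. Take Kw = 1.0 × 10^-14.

HCOO- is the conjugate base of the weak acid HCOOH.
Ka = 10^(−3.77) = 1.70 × 10^-4
Kb = Kw/Ka = 1.0×10^-14 / 1.70 × 10^-4 = 5.88 × 10^-11
From the ICE table, Kb = [OH-]²/(0.0837 − [OH-]) = 5.88 × 10^-11.
Assume [OH-] ≪ 0.0837: [OH-] ≈ √(5.88 × 10^-11 × 0.0837) = 2.22 × 10^-6 M
([OH-]/C₀ = 0.0027% < 5%, so the approximation holds.)
pOH = 5.65, so pH = 14.00 − pOH = 8.35

pH = 8.35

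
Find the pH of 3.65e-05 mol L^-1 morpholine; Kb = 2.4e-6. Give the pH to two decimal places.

pH = 8.92

C4H8ONH + H2O ⇌ C4H8ONH2+ + OH-
Kb = [OH-]²/(3.65e-05 − [OH-]) = 2.4 × 10^-6
[OH-] is not negligible relative to C₀; solve [OH-]² + 2.4e-06·[OH-] − 8.76e-11 = 0.
[OH-] = [−2.4e-06 + √(2.4e-06² + 3.5e-10)]/2 = 8.24 × 10^-6 M
pOH = −log(8.24 × 10^-6) = 5.08; pH = 14.00 − 5.08 = 8.92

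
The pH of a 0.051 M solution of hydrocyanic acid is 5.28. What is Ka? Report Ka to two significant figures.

[H+] = 10^(-5.28) = 5.25 × 10^-6 M
At equilibrium [HA] = 0.051 − 5.25 × 10^-6 = 5.10 × 10^-2 M
Ka = [H+][A-]/[HA] = (5.25 × 10^-6)² / 5.10 × 10^-2 = 5.4 × 10^-10

Ka = 5.4 × 10^-10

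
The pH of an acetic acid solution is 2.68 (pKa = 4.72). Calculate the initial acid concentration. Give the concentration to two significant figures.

[H+] = 10^(-2.68) = 2.09 × 10^-3 M = x
Ka = 10^(−4.72) = 1.91 × 10^-5
Ka = x²/(C₀ − x) ⇒ C₀ = x + x²/Ka
C₀ = 2.09 × 10^-3 + (2.09 × 10^-3)²/(1.91 × 10^-5) = 2.31 × 10^-1 M

C₀ = 2.3 × 10^-1 M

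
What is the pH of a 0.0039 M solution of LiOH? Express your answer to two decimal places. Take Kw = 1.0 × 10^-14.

LiOH is a strong base; [OH-] = 0.0039 M.
pOH = -log(0.0039) = 2.41
pH = 14.00 - 2.41 = 11.59

pH = 11.59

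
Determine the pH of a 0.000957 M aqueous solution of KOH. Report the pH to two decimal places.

pH = 10.98

KOH is a strong base; [OH-] = 0.000957 M.
pOH = -log(0.000957) = 3.02
pH = 14.00 - 3.02 = 10.98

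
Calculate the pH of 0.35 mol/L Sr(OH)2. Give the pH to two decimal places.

Sr(OH)2 is a strong base (each formula unit releases 2 OH-); [OH-] = 0.7 M.
pOH = -log(0.7) = 0.15
pH = 14.00 - 0.15 = 13.85

pH = 13.85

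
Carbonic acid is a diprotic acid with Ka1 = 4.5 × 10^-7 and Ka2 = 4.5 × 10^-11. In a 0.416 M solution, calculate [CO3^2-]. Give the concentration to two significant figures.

4.5 × 10^-11 M

First ionization gives [H+] ≈ [HCO3-] = 4.33 × 10^-4 M.
Second step: Ka2 = [H+][CO3^2-]/[HCO3-] ≈ [CO3^2-] (since [H+] ≈ [HCO3-]).
So [CO3^2-] ≈ Ka2.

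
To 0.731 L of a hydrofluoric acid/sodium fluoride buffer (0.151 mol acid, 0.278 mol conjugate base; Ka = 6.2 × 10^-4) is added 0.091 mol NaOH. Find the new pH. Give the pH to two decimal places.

pH = 4.00

After neutralization: n(HF) = 0.06 mol, n(F-) = 0.369 mol.
pKa = −log(6.2 × 10^-4) = 3.208
pH = pKa + log(n_F-/n_HF) = 3.208 + log(0.369/0.06) = 3.208 + (+0.789)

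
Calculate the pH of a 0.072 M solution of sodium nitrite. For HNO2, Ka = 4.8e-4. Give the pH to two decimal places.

pH = 8.09

NO2- is the conjugate base of the weak acid HNO2.
Kb = Kw/Ka = 1.0×10^-14 / 4.8 × 10^-4 = 2.08 × 10^-11
From the ICE table, Kb = [OH-]²/(0.072 − [OH-]) = 2.08 × 10^-11.
Neglecting [OH-] in the denominator: [OH-] = √(2.08 × 10^-11 × 0.072) = 1.22 × 10^-6 M
([OH-]/C₀ = 0.0017% < 5%, so the approximation holds.)
pOH = 5.91, so pH = 14.00 − pOH = 8.09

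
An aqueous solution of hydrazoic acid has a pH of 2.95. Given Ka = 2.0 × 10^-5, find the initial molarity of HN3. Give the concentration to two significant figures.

[H+] = 10^(-2.95) = 1.12 × 10^-3 M = x
Ka = x²/(C₀ − x) ⇒ C₀ = x + x²/Ka
C₀ = 1.12 × 10^-3 + (1.12 × 10^-3)²/(2.0 × 10^-5) = 6.38 × 10^-2 M

C₀ = 6.4 × 10^-2 M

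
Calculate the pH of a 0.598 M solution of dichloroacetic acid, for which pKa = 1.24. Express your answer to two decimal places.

pH = 0.80

Cl2CHCOOH ⇌ Cl2CHCOO- + H+
Ka = 10^(−1.24) = 5.75 × 10^-2
From the ICE table, Ka = [H+]²/(0.598 − [H+]) = 5.75 × 10^-2.
The 5% rule fails; solving [H+]² + Ka·[H+] − Ka·C₀ = 0 exactly:
[H+] = (−Ka + √(Ka² + 4·Ka·C₀))/2 = 1.59 × 10^-1 M
pH = −log[H+] = −log(1.59 × 10^-1) = 0.80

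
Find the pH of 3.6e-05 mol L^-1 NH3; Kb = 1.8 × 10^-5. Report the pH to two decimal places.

NH3 + H2O ⇌ NH4+ + OH-
Kb = [OH-]²/(3.6e-05 − [OH-]) = 1.8 × 10^-5
[OH-] is not negligible relative to C₀; solve [OH-]² + 1.8e-05·[OH-] − 6.48e-10 = 0.
[OH-] = [−1.8e-05 + √(1.8e-05² + 2.59e-09)]/2 = 1.80 × 10^-5 M
pOH = 4.74, so pH = 14.00 − pOH = 9.26

pH = 9.26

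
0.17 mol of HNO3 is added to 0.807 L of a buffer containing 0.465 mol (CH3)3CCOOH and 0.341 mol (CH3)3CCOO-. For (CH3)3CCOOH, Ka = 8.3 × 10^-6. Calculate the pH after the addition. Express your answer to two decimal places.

After neutralization: n((CH3)3CCOOH) = 0.635 mol, n((CH3)3CCOO-) = 0.171 mol.
pKa = −log(8.3 × 10^-6) = 5.081
pH = pKa + log(n_(CH3)3CCOO-/n_(CH3)3CCOOH) = 5.081 + log(0.171/0.635) = 5.081 + (-0.570)

pH = 4.51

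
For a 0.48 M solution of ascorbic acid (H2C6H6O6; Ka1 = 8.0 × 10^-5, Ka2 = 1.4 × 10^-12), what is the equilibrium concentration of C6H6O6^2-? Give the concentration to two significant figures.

First ionization gives [H+] ≈ [HC6H6O6-] = 6.20 × 10^-3 M.
Second step: Ka2 = [H+][C6H6O6^2-]/[HC6H6O6-] ≈ [C6H6O6^2-] (since [H+] ≈ [HC6H6O6-]).
So [C6H6O6^2-] ≈ Ka2.

1.4 × 10^-12 M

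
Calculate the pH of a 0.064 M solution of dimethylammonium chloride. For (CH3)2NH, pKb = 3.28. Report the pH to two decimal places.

(CH3)2NH2+ is the conjugate acid of the weak base (CH3)2NH.
Kb = 10^(−3.28) = 5.25 × 10^-4
Ka = Kw/Kb = 1.0×10^-14 / 5.25 × 10^-4 = 1.90 × 10^-11
From the ICE table, Ka = [H+]²/(0.064 − [H+]) = 1.90 × 10^-11.
Neglecting [H+] in the denominator: [H+] = √(1.90 × 10^-11 × 0.064) = 1.10 × 10^-6 M
Check: 0.0017% ionized — well under 5%, approximation valid.
pH = −log[H+] = −log(1.10 × 10^-6) = 5.96

pH = 5.96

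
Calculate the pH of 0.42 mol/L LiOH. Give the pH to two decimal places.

pH = 13.62

LiOH is a strong base; [OH-] = 0.42 M.
pOH = -log(0.42) = 0.38
pH = 14.00 - 0.38 = 13.62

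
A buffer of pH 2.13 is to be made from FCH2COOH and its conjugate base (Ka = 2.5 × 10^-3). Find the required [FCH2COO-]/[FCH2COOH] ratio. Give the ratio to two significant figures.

ratio = 0.34

pKa = -log(2.5 × 10^-3) = 2.602
pH = pKa + log(r) ⇒ log(r) = 2.13 − 2.602 = -0.472
r = [FCH2COO-]/[FCH2COOH] = 10^(-0.472) = 0.337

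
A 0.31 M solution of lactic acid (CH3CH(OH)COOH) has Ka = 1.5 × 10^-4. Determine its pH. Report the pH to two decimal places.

pH = 2.17

CH3CH(OH)COOH ⇌ CH3CH(OH)COO- + H+
Let x = [H+] at equilibrium. Ka = x²/(0.31 − x).
Neglecting x in the denominator: x = √(1.5 × 10^-4 × 0.31) = 6.82 × 10^-3 M
Check: 2.2% ionized — well under 5%, approximation valid.
pH = −log(6.82 × 10^-3) = 2.17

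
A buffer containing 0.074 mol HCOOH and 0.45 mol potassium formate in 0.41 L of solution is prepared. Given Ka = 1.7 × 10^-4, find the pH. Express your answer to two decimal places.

pH = 4.55

pKa = −log(1.7 × 10^-4) = 3.770
Henderson–Hasselbalch: pH = pKa + log([HCOO-]/[HCOOH]) = 3.770 + log(0.45/0.074)
pH = 3.770 + (+0.784) = 4.55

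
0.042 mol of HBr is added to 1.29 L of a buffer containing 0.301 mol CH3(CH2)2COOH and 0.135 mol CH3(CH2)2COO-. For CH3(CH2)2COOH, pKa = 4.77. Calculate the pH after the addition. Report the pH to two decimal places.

pH = 4.20

After neutralization: n(CH3(CH2)2COOH) = 0.343 mol, n(CH3(CH2)2COO-) = 0.093 mol.
Henderson–Hasselbalch with mole ratio 0.093/0.343: pH = 4.77 + (-0.567)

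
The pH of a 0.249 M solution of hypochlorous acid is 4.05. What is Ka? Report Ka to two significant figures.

[H+] = 10^(-4.05) = 8.91 × 10^-5 M
At equilibrium [HA] = 0.249 − 8.91 × 10^-5 = 2.49 × 10^-1 M
Ka = [H+][A-]/[HA] = (8.91 × 10^-5)² / 2.49 × 10^-1 = 3.2 × 10^-8

Ka = 3.2 × 10^-8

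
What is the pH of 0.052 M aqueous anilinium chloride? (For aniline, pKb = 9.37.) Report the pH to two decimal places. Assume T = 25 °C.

pH = 2.96

C6H5NH3+ is the conjugate acid of the weak base C6H5NH2.
Kb = 10^(−9.37) = 4.27 × 10^-10
Ka = Kw/Kb = 1.0×10^-14 / 4.27 × 10^-10 = 2.34 × 10^-5
From the ICE table, Ka = x²/(0.052 − x) = 2.34 × 10^-5.
Assume x ≪ 0.052: x ≈ √(2.34 × 10^-5 × 0.052) = 1.10 × 10^-3 M
(x/C₀ = 2.1% < 5%, so the approximation holds.)
pH = −log[H+] = −log(1.10 × 10^-3) = 2.96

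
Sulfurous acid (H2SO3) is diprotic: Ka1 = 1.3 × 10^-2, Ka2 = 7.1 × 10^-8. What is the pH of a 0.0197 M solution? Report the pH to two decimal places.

pH = 1.97

Ka1 ≫ Ka2, so treat the first dissociation as the only significant source of H+.
Ka1 = x²/(0.0197 − x) = 1.3 × 10^-2
Solving the quadratic: x = (−Ka1 + √(Ka1² + 4·Ka1·C₀))/2 = 1.08 × 10^-2 M
pH = −log(1.08 × 10^-2) = 1.97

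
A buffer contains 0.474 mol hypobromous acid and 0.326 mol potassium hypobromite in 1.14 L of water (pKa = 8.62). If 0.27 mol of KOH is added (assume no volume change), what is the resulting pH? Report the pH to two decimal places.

pH = 9.09

After neutralization: n(HOBr) = 0.204 mol, n(OBr-) = 0.596 mol.
pH = pKa + log([A⁻]/[HA]) = 8.62 + log(0.596/0.204) = 8.62 +0.466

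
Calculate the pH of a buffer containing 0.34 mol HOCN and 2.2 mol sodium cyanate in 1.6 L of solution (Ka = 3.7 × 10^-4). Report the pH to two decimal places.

pKa = −log(3.7 × 10^-4) = 3.432
Using pH = pKa + log([base]/[acid]) with [base]/[acid] = 2.2/0.34:
pH = 3.432 + (+0.811) = 4.24

pH = 4.24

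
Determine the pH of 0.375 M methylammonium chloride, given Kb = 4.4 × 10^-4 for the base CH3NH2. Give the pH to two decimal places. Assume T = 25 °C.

CH3NH3+ is the conjugate acid of the weak base CH3NH2.
Ka = Kw/Kb = 1.0×10^-14 / 4.4 × 10^-4 = 2.27 × 10^-11
From the ICE table, Ka = x²/(0.375 − x) = 2.27 × 10^-11.
Neglecting x in the denominator: x = √(2.27 × 10^-11 × 0.375) = 2.92 × 10^-6 M
pH = −log(2.92 × 10^-6) = 5.53

pH = 5.53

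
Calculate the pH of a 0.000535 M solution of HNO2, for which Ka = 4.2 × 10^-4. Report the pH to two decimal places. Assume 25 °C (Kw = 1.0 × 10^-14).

HNO2 ⇌ NO2- + H+
Let x = [H+] at equilibrium. Ka = x²/(0.000535 − x).
Here C₀/Ka ≈ 1.27, so the small-x approximation fails. Use the quadratic:
x = (−Ka + √(Ka² + 4·Ka·C₀))/2 = 3.08 × 10^-4 M
pH = −log(3.08 × 10^-4) = 3.51

pH = 3.51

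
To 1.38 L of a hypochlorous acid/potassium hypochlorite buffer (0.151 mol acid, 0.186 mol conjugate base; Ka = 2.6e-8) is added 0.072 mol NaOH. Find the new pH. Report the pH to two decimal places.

pH = 8.10

OH- converts HOCl to OCl-: HOCl → 0.079 mol, OCl- → 0.258 mol.
pKa = −log(2.6 × 10^-8) = 7.585
Henderson–Hasselbalch with mole ratio 0.258/0.079: pH = 7.585 + (+0.514)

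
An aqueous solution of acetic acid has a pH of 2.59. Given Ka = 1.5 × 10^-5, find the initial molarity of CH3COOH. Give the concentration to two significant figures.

C₀ = 4.4 × 10^-1 M

[H+] = 10^(-2.59) = 2.57 × 10^-3 M = x
Ka = x²/(C₀ − x) ⇒ C₀ = x + x²/Ka
C₀ = 2.57 × 10^-3 + (2.57 × 10^-3)²/(1.5 × 10^-5) = 4.43 × 10^-1 M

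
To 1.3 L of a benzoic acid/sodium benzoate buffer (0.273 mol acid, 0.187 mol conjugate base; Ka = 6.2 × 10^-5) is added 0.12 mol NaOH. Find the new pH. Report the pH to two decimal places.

pH = 4.51

OH- converts C6H5COOH to C6H5COO-: C6H5COOH → 0.153 mol, C6H5COO- → 0.307 mol.
pKa = −log(6.2 × 10^-5) = 4.208
pH = pKa + log([A⁻]/[HA]) = 4.208 + log(0.307/0.153) = 4.208 +0.302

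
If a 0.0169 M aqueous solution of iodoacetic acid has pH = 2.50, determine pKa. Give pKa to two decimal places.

pKa = 3.14

[H+] = 10^(-2.50) = 3.16 × 10^-3 M
At equilibrium [HA] = 0.0169 − 3.16 × 10^-3 = 1.37 × 10^-2 M
Ka = [H+][A-]/[HA] = (3.16 × 10^-3)² / 1.37 × 10^-2 = 7.29 × 10^-4
pKa = -log(7.29 × 10^-4) = 3.14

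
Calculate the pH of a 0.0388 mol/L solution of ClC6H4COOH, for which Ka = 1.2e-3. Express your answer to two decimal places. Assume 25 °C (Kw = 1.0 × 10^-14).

pH = 2.20

ClC6H4COOH ⇌ ClC6H4COO- + H+
Ka = x²/(0.0388 − x) = 1.2 × 10^-3
x is not negligible relative to C₀; solve x² + 0.0012·x − 4.66e-05 = 0.
x = (−Ka + √(Ka² + 4·Ka·C₀))/2 = 6.25 × 10^-3 M
pH = −log[H+] = −log(6.25 × 10^-3) = 2.20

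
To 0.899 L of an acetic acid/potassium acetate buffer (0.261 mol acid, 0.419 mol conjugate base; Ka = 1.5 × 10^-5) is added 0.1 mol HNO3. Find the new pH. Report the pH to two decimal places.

pH = 4.77

Added H+ converts CH3COO- to CH3COOH: CH3COOH → 0.361 mol, CH3COO- → 0.319 mol.
pKa = −log(1.5 × 10^-5) = 4.824
Henderson–Hasselbalch with mole ratio 0.319/0.361: pH = 4.824 + (-0.054)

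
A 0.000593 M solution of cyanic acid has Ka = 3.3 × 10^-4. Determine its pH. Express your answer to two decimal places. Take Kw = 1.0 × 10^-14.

pH = 3.51

HOCN ⇌ OCN- + H+
From the ICE table, Ka = [H+]²/(0.000593 − [H+]) = 3.3 × 10^-4.
Here C₀/Ka ≈ 1.8, so the small-[H+] approximation fails. Use the quadratic:
[H+] = [−0.00033 + √(0.00033² + 7.83e-07)]/2 = 3.07 × 10^-4 M
pH = −log(3.07 × 10^-4) = 3.51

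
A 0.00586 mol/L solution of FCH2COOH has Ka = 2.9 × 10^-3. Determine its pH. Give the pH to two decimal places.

pH = 2.53

FCH2COOH ⇌ FCH2COO- + H+
Ka = [H+]²/(0.00586 − [H+]) = 2.9 × 10^-3
[H+] is not negligible relative to C₀; solve [H+]² + 0.0029·[H+] − 1.7e-05 = 0.
[H+] = [−0.0029 + √(0.0029² + 6.8e-05)]/2 = 2.92 × 10^-3 M
pH = −log[H+] = −log(2.92 × 10^-3) = 2.53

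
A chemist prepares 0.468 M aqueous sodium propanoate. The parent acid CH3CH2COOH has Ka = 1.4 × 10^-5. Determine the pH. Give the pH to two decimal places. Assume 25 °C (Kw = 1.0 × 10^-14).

pH = 9.26

CH3CH2COO- is the conjugate base of the weak acid CH3CH2COOH.
Kb = Kw/Ka = 1.0×10^-14 / 1.4 × 10^-5 = 7.14 × 10^-10
From the ICE table, Kb = x²/(0.468 − x) = 7.14 × 10^-10.
Neglecting x in the denominator: x = √(7.14 × 10^-10 × 0.468) = 1.83 × 10^-5 M
Check: 0.0039% ionized — well under 5%, approximation valid.
pOH = 4.74, so pH = 14.00 − pOH = 9.26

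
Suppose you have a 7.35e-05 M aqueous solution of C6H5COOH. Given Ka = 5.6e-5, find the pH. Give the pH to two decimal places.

pH = 4.38

C6H5COOH ⇌ C6H5COO- + H+
From the ICE table, Ka = [H+]²/(7.35e-05 − [H+]) = 5.6 × 10^-5.
Here C₀/Ka ≈ 1.31, so the small-[H+] approximation fails. Use the quadratic:
[H+] = (−Ka + √(Ka² + 4·Ka·C₀))/2 = 4.20 × 10^-5 M
pH = −log(4.20 × 10^-5) = 4.38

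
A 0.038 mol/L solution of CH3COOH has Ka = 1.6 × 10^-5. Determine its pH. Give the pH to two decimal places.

CH3COOH ⇌ CH3COO- + H+
From the ICE table, Ka = [H+]²/(0.038 − [H+]) = 1.6 × 10^-5.
Assume [H+] ≪ 0.038: [H+] ≈ √(1.6 × 10^-5 × 0.038) = 7.80 × 10^-4 M
pH = −log(7.80 × 10^-4) = 3.11

pH = 3.11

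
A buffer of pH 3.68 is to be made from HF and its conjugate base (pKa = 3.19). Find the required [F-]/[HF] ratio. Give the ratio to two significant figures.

pH = pKa + log(r) ⇒ log(r) = 3.68 − 3.19 = +0.49
r = [F-]/[HF] = 10^(+0.49) = 3.09

ratio = 3.1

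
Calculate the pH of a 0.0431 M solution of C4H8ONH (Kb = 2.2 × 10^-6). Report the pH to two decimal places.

pH = 10.49

C4H8ONH + H2O ⇌ C4H8ONH2+ + OH-
From the ICE table, Kb = [OH-]²/(0.0431 − [OH-]) = 2.2 × 10^-6.
Since Kb ≪ C₀, [OH-] ≈ √(Kb·C₀) = 3.08 × 10^-4 M.
Check: 0.71% ionized — well under 5%, approximation valid.
pOH = −log(3.08 × 10^-4) = 3.51; pH = 14.00 − 3.51 = 10.49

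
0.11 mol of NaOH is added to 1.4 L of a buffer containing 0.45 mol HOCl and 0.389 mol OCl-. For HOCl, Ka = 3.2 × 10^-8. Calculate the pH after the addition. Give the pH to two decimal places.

pH = 7.66

OH- converts HOCl to OCl-: HOCl → 0.34 mol, OCl- → 0.499 mol.
pKa = −log(3.2 × 10^-8) = 7.495
pH = pKa + log(n_OCl-/n_HOCl) = 7.495 + log(0.499/0.34) = 7.495 + (+0.167)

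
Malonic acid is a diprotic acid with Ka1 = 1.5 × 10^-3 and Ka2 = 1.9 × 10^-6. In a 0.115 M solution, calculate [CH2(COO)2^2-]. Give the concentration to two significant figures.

1.9 × 10^-6 M

First ionization gives [H+] ≈ [CH2(COOH)COO-] = 1.24 × 10^-2 M.
Second step: Ka2 = [H+][CH2(COO)2^2-]/[CH2(COOH)COO-] ≈ [CH2(COO)2^2-] (since [H+] ≈ [CH2(COOH)COO-]).
So [CH2(COO)2^2-] ≈ Ka2.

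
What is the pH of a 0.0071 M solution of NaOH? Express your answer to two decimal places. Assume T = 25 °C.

NaOH is a strong base; [OH-] = 0.0071 M.
pOH = -log(0.0071) = 2.15
pH = 14.00 - 2.15 = 11.85

pH = 11.85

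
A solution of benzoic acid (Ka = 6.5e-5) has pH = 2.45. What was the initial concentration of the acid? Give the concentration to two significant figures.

[H+] = 10^(-2.45) = 3.55 × 10^-3 M = x
Ka = x²/(C₀ − x) ⇒ C₀ = x + x²/Ka
C₀ = 3.55 × 10^-3 + (3.55 × 10^-3)²/(6.5 × 10^-5) = 1.97 × 10^-1 M

C₀ = 2.0 × 10^-1 M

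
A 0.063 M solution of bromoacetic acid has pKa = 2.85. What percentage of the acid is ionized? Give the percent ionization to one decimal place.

13.9%

BrCH2COOH ⇌ BrCH2COO- + H+; let x = [H+] at equilibrium.
Ka = 10^(−2.85) = 1.41 × 10^-3
Ka = x²/(C₀ − x); solving the quadratic gives x = 8.75 × 10^-3 M.
% ionization = x/C₀ × 100% = 8.75 × 10^-3/0.063 × 100% = 13.9%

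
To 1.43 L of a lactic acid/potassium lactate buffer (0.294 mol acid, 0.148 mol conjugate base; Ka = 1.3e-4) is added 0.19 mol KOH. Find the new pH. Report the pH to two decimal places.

pH = 4.40

OH- converts CH3CH(OH)COOH to CH3CH(OH)COO-: CH3CH(OH)COOH → 0.104 mol, CH3CH(OH)COO- → 0.338 mol.
pKa = −log(1.3 × 10^-4) = 3.886
pH = pKa + log([A⁻]/[HA]) = 3.886 + log(0.338/0.104) = 3.886 +0.512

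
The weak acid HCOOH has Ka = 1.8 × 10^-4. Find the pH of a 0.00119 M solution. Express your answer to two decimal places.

pH = 3.42

HCOOH ⇌ HCOO- + H+
From the ICE table, Ka = x²/(0.00119 − x) = 1.8 × 10^-4.
Here C₀/Ka ≈ 6.61, so the small-x approximation fails. Use the quadratic:
x = (−Ka + √(Ka² + 4·Ka·C₀))/2 = 3.81 × 10^-4 M
pH = −log[H+] = −log(3.81 × 10^-4) = 3.42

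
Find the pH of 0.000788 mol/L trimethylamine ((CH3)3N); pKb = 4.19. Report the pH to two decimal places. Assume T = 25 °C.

pH = 10.29

(CH3)3N + H2O ⇌ (CH3)3NH+ + OH-
Kb = 10^(−4.19) = 6.46 × 10^-5
Let x = [OH-] at equilibrium. Kb = x²/(0.000788 − x).
Here C₀/Kb ≈ 12.2, so the small-x approximation fails. Use the quadratic:
x = (−Kb + √(Kb² + 4·Kb·C₀))/2 = 1.96 × 10^-4 M
pOH = 3.71, so pH = 14.00 − pOH = 10.29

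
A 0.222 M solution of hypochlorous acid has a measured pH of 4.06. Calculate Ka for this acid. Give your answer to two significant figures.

[H+] = 10^(-4.06) = 8.71 × 10^-5 M
At equilibrium [HA] = 0.222 − 8.71 × 10^-5 = 2.22 × 10^-1 M
Ka = [H+][A-]/[HA] = (8.71 × 10^-5)² / 2.22 × 10^-1 = 3.4 × 10^-8

Ka = 3.4 × 10^-8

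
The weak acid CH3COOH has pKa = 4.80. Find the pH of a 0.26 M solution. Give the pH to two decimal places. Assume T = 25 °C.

CH3COOH ⇌ CH3COO- + H+
Ka = 10^(−4.80) = 1.58 × 10^-5
Ka = [H+]²/(0.26 − [H+]) = 1.58 × 10^-5
Neglecting [H+] in the denominator: [H+] = √(1.58 × 10^-5 × 0.26) = 2.03 × 10^-3 M
([H+]/C₀ = 0.78% < 5%, so the approximation holds.)
pH = −log[H+] = −log(2.03 × 10^-3) = 2.69

pH = 2.69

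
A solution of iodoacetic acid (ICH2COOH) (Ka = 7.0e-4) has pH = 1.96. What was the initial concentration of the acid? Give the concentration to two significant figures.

[H+] = 10^(-1.96) = 1.10 × 10^-2 M = x
Ka = x²/(C₀ − x) ⇒ C₀ = x + x²/Ka
C₀ = 1.10 × 10^-2 + (1.10 × 10^-2)²/(7.0 × 10^-4) = 1.84 × 10^-1 M

C₀ = 1.8 × 10^-1 M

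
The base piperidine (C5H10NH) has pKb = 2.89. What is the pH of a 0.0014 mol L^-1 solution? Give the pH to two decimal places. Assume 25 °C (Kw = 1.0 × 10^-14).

C5H10NH + H2O ⇌ C5H10NH2+ + OH-
Kb = 10^(−2.89) = 1.29 × 10^-3
Kb = [OH-]²/(0.0014 − [OH-]) = 1.29 × 10^-3
Here C₀/Kb ≈ 1.09, so the small-[OH-] approximation fails. Use the quadratic:
[OH-] = [−0.00129 + √(0.00129² + 7.22e-06)]/2 = 8.46 × 10^-4 M
pOH = 3.07, so pH = 14.00 − pOH = 10.93

pH = 10.93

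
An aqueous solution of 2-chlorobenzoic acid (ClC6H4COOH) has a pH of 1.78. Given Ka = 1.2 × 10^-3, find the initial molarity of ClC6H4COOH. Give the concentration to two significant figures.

[H+] = 10^(-1.78) = 1.66 × 10^-2 M = x
Ka = x²/(C₀ − x) ⇒ C₀ = x + x²/Ka
C₀ = 1.66 × 10^-2 + (1.66 × 10^-2)²/(1.2 × 10^-3) = 2.46 × 10^-1 M

C₀ = 2.5 × 10^-1 M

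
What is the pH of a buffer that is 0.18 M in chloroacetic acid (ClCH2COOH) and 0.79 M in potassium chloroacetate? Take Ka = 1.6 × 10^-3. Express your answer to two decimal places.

pKa = −log(1.6 × 10^-3) = 2.796
Using pH = pKa + log([base]/[acid]) with [base]/[acid] = 0.79/0.18:
pH = 2.796 + (+0.642) = 3.44

pH = 3.44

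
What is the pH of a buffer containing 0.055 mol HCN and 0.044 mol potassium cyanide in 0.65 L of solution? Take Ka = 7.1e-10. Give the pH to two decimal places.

pH = 9.05

pKa = −log(7.1 × 10^-10) = 9.149
Using pH = pKa + log([base]/[acid]) with [base]/[acid] = 0.044/0.055:
pH = 9.149 + (-0.097) = 9.05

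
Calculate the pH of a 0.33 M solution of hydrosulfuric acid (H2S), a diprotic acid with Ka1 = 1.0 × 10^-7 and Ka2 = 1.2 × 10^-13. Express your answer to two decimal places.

pH = 3.74

Ka1 ≫ Ka2, so treat the first dissociation as the only significant source of H+.
Ka1 = x²/(0.33 − x) = 1.0 × 10^-7
x ≈ √(1.0 × 10^-7 × 0.33) = 1.82 × 10^-4 M
pH = −log(1.82 × 10^-4) = 3.74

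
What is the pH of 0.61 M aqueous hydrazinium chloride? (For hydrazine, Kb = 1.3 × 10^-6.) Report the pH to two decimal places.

pH = 4.16

N2H5+ is the conjugate acid of the weak base N2H4.
Ka = Kw/Kb = 1.0×10^-14 / 1.3 × 10^-6 = 7.69 × 10^-9
Ka = x²/(0.61 − x) = 7.69 × 10^-9
Neglecting x in the denominator: x = √(7.69 × 10^-9 × 0.61) = 6.85 × 10^-5 M
(x/C₀ = 0.011% < 5%, so the approximation holds.)
pH = −log[H+] = −log(6.85 × 10^-5) = 4.16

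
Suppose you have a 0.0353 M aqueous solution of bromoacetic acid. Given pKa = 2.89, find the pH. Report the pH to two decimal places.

BrCH2COOH ⇌ BrCH2COO- + H+
Ka = 10^(−2.89) = 1.29 × 10^-3
From the ICE table, Ka = [H+]²/(0.0353 − [H+]) = 1.29 × 10^-3.
Here C₀/Ka ≈ 27.4, so the small-[H+] approximation fails. Use the quadratic:
[H+] = (−Ka + √(Ka² + 4·Ka·C₀))/2 = 6.13 × 10^-3 M
pH = −log(6.13 × 10^-3) = 2.21

pH = 2.21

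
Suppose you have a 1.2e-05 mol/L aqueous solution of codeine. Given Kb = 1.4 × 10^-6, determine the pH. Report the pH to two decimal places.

C18H21NO3 + H2O ⇌ C18H22NO3+ + OH-
Let x = [OH-] at equilibrium. Kb = x²/(1.2e-05 − x).
x is not negligible relative to C₀; solve x² + 1.4e-06·x − 1.68e-11 = 0.
x = (−Kb + √(Kb² + 4·Kb·C₀))/2 = 3.46 × 10^-6 M
pOH = 5.46, so pH = 14.00 − pOH = 8.54

pH = 8.54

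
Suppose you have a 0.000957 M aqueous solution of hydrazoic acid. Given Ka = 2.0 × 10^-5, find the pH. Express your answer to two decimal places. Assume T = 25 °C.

pH = 3.89

HN3 ⇌ N3- + H+
Ka = [H+]²/(0.000957 − [H+]) = 2.0 × 10^-5
Here C₀/Ka ≈ 47.8, so the small-[H+] approximation fails. Use the quadratic:
[H+] = (−Ka + √(Ka² + 4·Ka·C₀))/2 = 1.29 × 10^-4 M
pH = −log[H+] = −log(1.29 × 10^-4) = 3.89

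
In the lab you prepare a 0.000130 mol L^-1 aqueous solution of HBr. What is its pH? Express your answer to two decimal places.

pH = 3.89

HBr is a strong acid and dissociates completely, so [H+] = 0.000130 M.
pH = -log(0.00013) = 3.89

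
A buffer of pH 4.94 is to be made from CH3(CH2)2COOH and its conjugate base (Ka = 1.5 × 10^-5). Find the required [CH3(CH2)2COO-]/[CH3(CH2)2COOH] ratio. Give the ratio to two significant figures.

pKa = -log(1.5 × 10^-5) = 4.824
pH = pKa + log(r) ⇒ log(r) = 4.94 − 4.824 = +0.116
r = [CH3(CH2)2COO-]/[CH3(CH2)2COOH] = 10^(+0.116) = 1.31

ratio = 1.3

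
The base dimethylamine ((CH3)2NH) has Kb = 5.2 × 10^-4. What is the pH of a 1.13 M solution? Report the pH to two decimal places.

pH = 12.38

(CH3)2NH + H2O ⇌ (CH3)2NH2+ + OH-
Let x = [OH-] at equilibrium. Kb = x²/(1.13 − x).
Since Kb ≪ C₀, x ≈ √(Kb·C₀) = 2.42 × 10^-2 M.
(x/C₀ = 2.1% < 5%, so the approximation holds.)
pOH = −log(2.42 × 10^-2) = 1.62; pH = 14.00 − 1.62 = 12.38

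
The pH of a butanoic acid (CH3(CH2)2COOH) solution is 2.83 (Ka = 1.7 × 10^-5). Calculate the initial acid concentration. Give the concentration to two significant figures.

[H+] = 10^(-2.83) = 1.48 × 10^-3 M = x
Ka = x²/(C₀ − x) ⇒ C₀ = x + x²/Ka
C₀ = 1.48 × 10^-3 + (1.48 × 10^-3)²/(1.7 × 10^-5) = 1.30 × 10^-1 M

C₀ = 1.3 × 10^-1 M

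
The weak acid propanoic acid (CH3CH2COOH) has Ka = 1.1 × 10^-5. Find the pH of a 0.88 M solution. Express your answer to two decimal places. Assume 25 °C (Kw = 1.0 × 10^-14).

CH3CH2COOH ⇌ CH3CH2COO- + H+
Ka = x²/(0.88 − x) = 1.1 × 10^-5
Since Ka ≪ C₀, x ≈ √(Ka·C₀) = 3.11 × 10^-3 M.
Check: 0.35% ionized — well under 5%, approximation valid.
pH = −log(3.11 × 10^-3) = 2.51

pH = 2.51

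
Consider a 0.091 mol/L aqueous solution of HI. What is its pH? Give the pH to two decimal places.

HI is a strong acid and dissociates completely, so [H+] = 0.091 M.
pH = -log(0.091) = 1.04

pH = 1.04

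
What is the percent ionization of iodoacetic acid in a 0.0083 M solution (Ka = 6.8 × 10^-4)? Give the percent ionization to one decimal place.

ICH2COOH ⇌ ICH2COO- + H+; let x = [H+] at equilibrium.
Ka = x²/(C₀ − x); solving the quadratic gives x = 2.06 × 10^-3 M.
% ionization = x/C₀ × 100% = 2.06 × 10^-3/0.0083 × 100% = 24.8%

24.8%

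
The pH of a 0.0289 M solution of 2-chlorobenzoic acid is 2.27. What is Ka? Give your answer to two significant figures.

[H+] = 10^(-2.27) = 5.37 × 10^-3 M
At equilibrium [HA] = 0.0289 − 5.37 × 10^-3 = 2.35 × 10^-2 M
Ka = [H+][A-]/[HA] = (5.37 × 10^-3)² / 2.35 × 10^-2 = 1.2 × 10^-3

Ka = 1.2 × 10^-3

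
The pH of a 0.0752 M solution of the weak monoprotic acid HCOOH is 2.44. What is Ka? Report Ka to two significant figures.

Ka = 1.8 × 10^-4

[H+] = 10^(-2.44) = 3.63 × 10^-3 M
At equilibrium [HA] = 0.0752 − 3.63 × 10^-3 = 7.16 × 10^-2 M
Ka = [H+][A-]/[HA] = (3.63 × 10^-3)² / 7.16 × 10^-2 = 1.8 × 10^-4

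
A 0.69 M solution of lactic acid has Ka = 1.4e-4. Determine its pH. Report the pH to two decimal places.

CH3CH(OH)COOH ⇌ CH3CH(OH)COO- + H+
Ka = x²/(0.69 − x) = 1.4 × 10^-4
Assume x ≪ 0.69: x ≈ √(1.4 × 10^-4 × 0.69) = 9.83 × 10^-3 M
pH = −log(9.83 × 10^-3) = 2.01

pH = 2.01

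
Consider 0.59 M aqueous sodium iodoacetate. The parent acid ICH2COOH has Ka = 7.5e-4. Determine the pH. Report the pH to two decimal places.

pH = 8.45

ICH2COO- is the conjugate base of the weak acid ICH2COOH.
Kb = Kw/Ka = 1.0×10^-14 / 7.5 × 10^-4 = 1.33 × 10^-11
From the ICE table, Kb = x²/(0.59 − x) = 1.33 × 10^-11.
Neglecting x in the denominator: x = √(1.33 × 10^-11 × 0.59) = 2.80 × 10^-6 M
Check: 0.00047% ionized — well under 5%, approximation valid.
pOH = 5.55, so pH = 14.00 − pOH = 8.45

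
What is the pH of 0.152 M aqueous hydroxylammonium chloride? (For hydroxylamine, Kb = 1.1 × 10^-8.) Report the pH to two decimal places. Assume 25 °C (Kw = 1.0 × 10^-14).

pH = 3.43

NH3OH+ is the conjugate acid of the weak base NH2OH.
Ka = Kw/Kb = 1.0×10^-14 / 1.1 × 10^-8 = 9.09 × 10^-7
Ka = x²/(0.152 − x) = 9.09 × 10^-7
Since Ka ≪ C₀, x ≈ √(Ka·C₀) = 3.72 × 10^-4 M.
(x/C₀ = 0.24% < 5%, so the approximation holds.)
pH = −log(3.72 × 10^-4) = 3.43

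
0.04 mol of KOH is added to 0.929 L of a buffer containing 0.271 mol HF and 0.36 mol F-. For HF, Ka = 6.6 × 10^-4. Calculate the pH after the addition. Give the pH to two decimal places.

pH = 3.42

OH- converts HF to F-: HF → 0.231 mol, F- → 0.4 mol.
pKa = −log(6.6 × 10^-4) = 3.180
pH = pKa + log([A⁻]/[HA]) = 3.180 + log(0.4/0.231) = 3.180 +0.238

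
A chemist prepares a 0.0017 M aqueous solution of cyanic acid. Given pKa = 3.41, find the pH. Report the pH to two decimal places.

HOCN ⇌ OCN- + H+
Ka = 10^(−3.41) = 3.89 × 10^-4
From the ICE table, Ka = [H+]²/(0.0017 − [H+]) = 3.89 × 10^-4.
Here C₀/Ka ≈ 4.37, so the small-[H+] approximation fails. Use the quadratic:
[H+] = [−0.000389 + √(0.000389² + 2.65e-06)]/2 = 6.42 × 10^-4 M
pH = −log(6.42 × 10^-4) = 3.19

pH = 3.19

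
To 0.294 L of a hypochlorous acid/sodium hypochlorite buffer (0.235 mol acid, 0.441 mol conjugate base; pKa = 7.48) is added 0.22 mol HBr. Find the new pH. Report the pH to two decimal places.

Added H+ converts OCl- to HOCl: HOCl → 0.455 mol, OCl- → 0.221 mol.
pH = pKa + log([A⁻]/[HA]) = 7.48 + log(0.221/0.455) = 7.48 -0.314

pH = 7.17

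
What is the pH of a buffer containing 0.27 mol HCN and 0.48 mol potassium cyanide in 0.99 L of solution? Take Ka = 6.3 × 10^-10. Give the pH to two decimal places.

pKa = −log(6.3 × 10^-10) = 9.201
Henderson–Hasselbalch: pH = pKa + log([CN-]/[HCN]) = 9.201 + log(0.48/0.27)
pH = 9.201 + (+0.250) = 9.45

pH = 9.45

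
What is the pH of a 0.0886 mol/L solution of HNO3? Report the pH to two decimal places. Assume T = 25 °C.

HNO3 is a strong acid and dissociates completely, so [H+] = 0.0886 M.
pH = -log(0.0886) = 1.05

pH = 1.05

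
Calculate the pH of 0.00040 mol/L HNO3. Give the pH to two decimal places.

pH = 3.40

HNO3 is a strong acid and dissociates completely, so [H+] = 0.00040 M.
pH = -log(0.0004) = 3.40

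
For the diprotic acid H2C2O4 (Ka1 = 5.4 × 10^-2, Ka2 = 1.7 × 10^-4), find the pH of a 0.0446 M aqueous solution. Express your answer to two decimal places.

pH = 1.54

Since Ka1 ≫ Ka2, the first ionization dominates [H+].
Ka1 = x²/(0.0446 − x) = 5.4 × 10^-2
Solving the quadratic: x = (−Ka1 + √(Ka1² + 4·Ka1·C₀))/2 = 2.90 × 10^-2 M
pH = −log(2.90 × 10^-2) = 1.54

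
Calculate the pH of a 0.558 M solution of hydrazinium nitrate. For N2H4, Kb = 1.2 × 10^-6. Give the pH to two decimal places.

pH = 4.17

N2H5+ is the conjugate acid of the weak base N2H4.
Ka = Kw/Kb = 1.0×10^-14 / 1.2 × 10^-6 = 8.33 × 10^-9
Ka = [H+]²/(0.558 − [H+]) = 8.33 × 10^-9
Neglecting [H+] in the denominator: [H+] = √(8.33 × 10^-9 × 0.558) = 6.82 × 10^-5 M
pH = −log[H+] = −log(6.82 × 10^-5) = 4.17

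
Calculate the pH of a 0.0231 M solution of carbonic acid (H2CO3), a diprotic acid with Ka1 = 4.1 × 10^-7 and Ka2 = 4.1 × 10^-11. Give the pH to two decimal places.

pH = 4.01

Ka1 ≫ Ka2, so treat the first dissociation as the only significant source of H+.
Ka1 = x²/(0.0231 − x) = 4.1 × 10^-7
x ≈ √(4.1 × 10^-7 × 0.0231) = 9.73 × 10^-5 M
pH = −log(9.73 × 10^-5) = 4.01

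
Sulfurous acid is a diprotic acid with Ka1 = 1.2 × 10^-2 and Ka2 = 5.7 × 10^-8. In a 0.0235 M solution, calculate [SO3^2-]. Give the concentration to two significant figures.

5.7 × 10^-8 M

First ionization gives [H+] ≈ [HSO3-] = 1.18 × 10^-2 M.
Second step: Ka2 = [H+][SO3^2-]/[HSO3-] ≈ [SO3^2-] (since [H+] ≈ [HSO3-]).
So [SO3^2-] ≈ Ka2.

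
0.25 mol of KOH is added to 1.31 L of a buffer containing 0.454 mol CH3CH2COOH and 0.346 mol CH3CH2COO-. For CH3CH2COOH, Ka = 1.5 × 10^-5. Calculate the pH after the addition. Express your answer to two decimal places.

OH- converts CH3CH2COOH to CH3CH2COO-: CH3CH2COOH → 0.204 mol, CH3CH2COO- → 0.596 mol.
pKa = −log(1.5 × 10^-5) = 4.824
pH = pKa + log([A⁻]/[HA]) = 4.824 + log(0.596/0.204) = 4.824 +0.466

pH = 5.29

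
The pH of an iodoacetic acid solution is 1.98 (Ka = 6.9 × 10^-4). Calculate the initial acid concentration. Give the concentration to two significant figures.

C₀ = 1.7 × 10^-1 M

[H+] = 10^(-1.98) = 1.05 × 10^-2 M = x
Ka = x²/(C₀ − x) ⇒ C₀ = x + x²/Ka
C₀ = 1.05 × 10^-2 + (1.05 × 10^-2)²/(6.9 × 10^-4) = 1.70 × 10^-1 M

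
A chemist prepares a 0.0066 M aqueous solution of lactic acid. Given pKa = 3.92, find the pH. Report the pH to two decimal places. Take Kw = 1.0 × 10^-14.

CH3CH(OH)COOH ⇌ CH3CH(OH)COO- + H+
Ka = 10^(−3.92) = 1.20 × 10^-4
Let x = [H+] at equilibrium. Ka = x²/(0.0066 − x).
Here C₀/Ka ≈ 55, so the small-x approximation fails. Use the quadratic:
x = [−0.00012 + √(0.00012² + 3.17e-06)]/2 = 8.32 × 10^-4 M
pH = −log[H+] = −log(8.32 × 10^-4) = 3.08

pH = 3.08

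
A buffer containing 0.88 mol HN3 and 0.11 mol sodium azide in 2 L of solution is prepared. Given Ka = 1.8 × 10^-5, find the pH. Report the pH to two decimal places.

pKa = −log(1.8 × 10^-5) = 4.745
Using pH = pKa + log([base]/[acid]) with [base]/[acid] = 0.11/0.88:
pH = 4.745 + (-0.903) = 3.84

pH = 3.84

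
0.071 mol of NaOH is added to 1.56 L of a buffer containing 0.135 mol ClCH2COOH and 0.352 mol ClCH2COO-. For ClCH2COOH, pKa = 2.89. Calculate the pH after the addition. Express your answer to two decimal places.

OH- converts ClCH2COOH to ClCH2COO-: ClCH2COOH → 0.064 mol, ClCH2COO- → 0.423 mol.
pH = pKa + log([A⁻]/[HA]) = 2.89 + log(0.423/0.064) = 2.89 +0.820

pH = 3.71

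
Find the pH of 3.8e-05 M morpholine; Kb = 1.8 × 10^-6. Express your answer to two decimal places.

pH = 8.87

C4H8ONH + H2O ⇌ C4H8ONH2+ + OH-
From the ICE table, Kb = x²/(3.8e-05 − x) = 1.8 × 10^-6.
The 5% rule fails; solving x² + Kb·x − Kb·C₀ = 0 exactly:
x = [−1.8e-06 + √(1.8e-06² + 2.74e-10)]/2 = 7.42 × 10^-6 M
pOH = −log(7.42 × 10^-6) = 5.13; pH = 14.00 − 5.13 = 8.87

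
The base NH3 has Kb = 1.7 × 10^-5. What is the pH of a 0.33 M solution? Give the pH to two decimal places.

NH3 + H2O ⇌ NH4+ + OH-
Kb = x²/(0.33 − x) = 1.7 × 10^-5
Assume x ≪ 0.33: x ≈ √(1.7 × 10^-5 × 0.33) = 2.37 × 10^-3 M
pOH = 2.63, so pH = 14.00 − pOH = 11.37

pH = 11.37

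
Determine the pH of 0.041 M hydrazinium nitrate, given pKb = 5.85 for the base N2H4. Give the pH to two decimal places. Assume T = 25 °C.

pH = 4.77

N2H5+ is the conjugate acid of the weak base N2H4.
Kb = 10^(−5.85) = 1.41 × 10^-6
Ka = Kw/Kb = 1.0×10^-14 / 1.41 × 10^-6 = 7.09 × 10^-9
From the ICE table, Ka = [H+]²/(0.041 − [H+]) = 7.09 × 10^-9.
Neglecting [H+] in the denominator: [H+] = √(7.09 × 10^-9 × 0.041) = 1.70 × 10^-5 M
([H+]/C₀ = 0.042% < 5%, so the approximation holds.)
pH = −log(1.70 × 10^-5) = 4.77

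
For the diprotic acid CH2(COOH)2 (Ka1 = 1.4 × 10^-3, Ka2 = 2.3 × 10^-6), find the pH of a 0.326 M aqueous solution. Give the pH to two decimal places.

Since Ka1 ≫ Ka2, the first ionization dominates [H+].
Ka1 = x²/(0.326 − x) = 1.4 × 10^-3
Solving the quadratic: x = (−Ka1 + √(Ka1² + 4·Ka1·C₀))/2 = 2.07 × 10^-2 M
pH = −log(2.07 × 10^-2) = 1.68

pH = 1.68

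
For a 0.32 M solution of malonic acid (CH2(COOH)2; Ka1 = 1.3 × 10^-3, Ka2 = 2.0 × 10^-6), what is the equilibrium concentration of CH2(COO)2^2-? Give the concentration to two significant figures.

2.0 × 10^-6 M

First ionization gives [H+] ≈ [CH2(COOH)COO-] = 1.98 × 10^-2 M.
Second step: Ka2 = [H+][CH2(COO)2^2-]/[CH2(COOH)COO-] ≈ [CH2(COO)2^2-] (since [H+] ≈ [CH2(COOH)COO-]).
So [CH2(COO)2^2-] ≈ Ka2.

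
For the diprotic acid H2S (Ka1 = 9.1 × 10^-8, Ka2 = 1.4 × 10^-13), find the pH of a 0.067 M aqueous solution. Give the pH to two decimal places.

Ka1 ≫ Ka2, so treat the first dissociation as the only significant source of H+.
Ka1 = x²/(0.067 − x) = 9.1 × 10^-8
x ≈ √(9.1 × 10^-8 × 0.067) = 7.81 × 10^-5 M
pH = −log(7.81 × 10^-5) = 4.11

pH = 4.11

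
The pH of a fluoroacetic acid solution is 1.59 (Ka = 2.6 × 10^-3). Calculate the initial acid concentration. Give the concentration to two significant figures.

[H+] = 10^(-1.59) = 2.57 × 10^-2 M = x
Ka = x²/(C₀ − x) ⇒ C₀ = x + x²/Ka
C₀ = 2.57 × 10^-2 + (2.57 × 10^-2)²/(2.6 × 10^-3) = 2.80 × 10^-1 M

C₀ = 2.8 × 10^-1 M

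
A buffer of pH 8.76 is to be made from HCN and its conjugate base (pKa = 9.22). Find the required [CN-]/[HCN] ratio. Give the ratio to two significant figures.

ratio = 0.35

pH = pKa + log(r) ⇒ log(r) = 8.76 − 9.22 = -0.46
r = [CN-]/[HCN] = 10^(-0.46) = 0.347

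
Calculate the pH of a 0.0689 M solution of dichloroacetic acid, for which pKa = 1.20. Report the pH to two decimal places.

pH = 1.38

Cl2CHCOOH ⇌ Cl2CHCOO- + H+
Ka = 10^(−1.20) = 6.31 × 10^-2
Ka = [H+]²/(0.0689 − [H+]) = 6.31 × 10^-2
The 5% rule fails; solving [H+]² + Ka·[H+] − Ka·C₀ = 0 exactly:
[H+] = [−0.0631 + √(0.0631² + 0.0174)]/2 = 4.15 × 10^-2 M
pH = −log[H+] = −log(4.15 × 10^-2) = 1.38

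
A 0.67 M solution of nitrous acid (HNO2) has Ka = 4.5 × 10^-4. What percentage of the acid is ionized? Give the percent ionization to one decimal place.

HNO2 ⇌ NO2- + H+; let x = [H+] at equilibrium.
x ≈ √(Ka·C₀) = √(4.5 × 10^-4 × 0.67) = 1.74 × 10^-2 M
% ionization = x/C₀ × 100% = 1.74 × 10^-2/0.67 × 100% = 2.6%

2.6%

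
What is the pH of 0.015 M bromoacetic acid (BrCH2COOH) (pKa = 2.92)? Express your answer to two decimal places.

BrCH2COOH ⇌ BrCH2COO- + H+
Ka = 10^(−2.92) = 1.20 × 10^-3
Let x = [H+] at equilibrium. Ka = x²/(0.015 − x).
Here C₀/Ka ≈ 12.5, so the small-x approximation fails. Use the quadratic:
x = [−0.0012 + √(0.0012² + 7.2e-05)]/2 = 3.68 × 10^-3 M
pH = −log(3.68 × 10^-3) = 2.43

pH = 2.43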